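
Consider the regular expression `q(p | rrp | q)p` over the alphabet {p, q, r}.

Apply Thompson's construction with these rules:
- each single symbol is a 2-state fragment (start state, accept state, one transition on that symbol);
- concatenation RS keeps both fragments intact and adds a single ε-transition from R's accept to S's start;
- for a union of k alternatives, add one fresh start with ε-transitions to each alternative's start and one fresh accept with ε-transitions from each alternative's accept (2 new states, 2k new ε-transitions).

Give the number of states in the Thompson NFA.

Building bottom-up:
Each of the 7 symbol leaves contributes a 2-state fragment.
  rrp — 6 states
  p | rrp | q — 12 states
  q(p | rrp | q)p — 16 states

16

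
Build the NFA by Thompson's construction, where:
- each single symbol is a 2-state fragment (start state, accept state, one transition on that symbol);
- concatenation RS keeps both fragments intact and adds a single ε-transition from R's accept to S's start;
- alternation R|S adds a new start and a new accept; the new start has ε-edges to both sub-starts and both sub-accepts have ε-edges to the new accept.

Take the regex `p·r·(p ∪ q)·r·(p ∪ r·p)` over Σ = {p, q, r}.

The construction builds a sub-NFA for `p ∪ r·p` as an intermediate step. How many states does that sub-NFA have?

8

Fragment for `p ∪ r·p`:
Each of the 3 symbol leaves contributes a 2-state fragment.
  r·p — 4 states
  p ∪ r·p — 8 states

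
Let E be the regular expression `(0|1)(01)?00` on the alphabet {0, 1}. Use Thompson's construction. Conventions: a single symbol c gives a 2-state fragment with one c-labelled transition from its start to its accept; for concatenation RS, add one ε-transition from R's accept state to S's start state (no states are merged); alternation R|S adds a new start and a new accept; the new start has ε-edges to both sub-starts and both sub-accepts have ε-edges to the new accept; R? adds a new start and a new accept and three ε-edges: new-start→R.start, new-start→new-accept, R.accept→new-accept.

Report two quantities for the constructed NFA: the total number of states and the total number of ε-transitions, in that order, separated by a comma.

Building bottom-up:
Each of the 6 symbol leaves contributes 2 states and 0 ε-transitions.
  0|1 : 6 states, 4 ε-transitions
  01 : 4 states, 1 ε-transition
  (01)? : 6 states, 4 ε-transitions
  (0|1)(01)?00 : 16 states, 11 ε-transitions

16, 11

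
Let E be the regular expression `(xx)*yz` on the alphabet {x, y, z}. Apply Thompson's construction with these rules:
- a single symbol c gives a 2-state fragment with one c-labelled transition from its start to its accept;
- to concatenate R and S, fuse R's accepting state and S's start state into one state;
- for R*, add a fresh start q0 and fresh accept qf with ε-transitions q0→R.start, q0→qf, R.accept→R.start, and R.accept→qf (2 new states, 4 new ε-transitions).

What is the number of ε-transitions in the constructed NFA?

4

By structural recursion:
Each of the 4 symbol leaves contributes 0 ε-transitions.
  xx → 0 ε-transitions
  (xx)* → 4 ε-transitions
  (xx)*yz → 4 ε-transitions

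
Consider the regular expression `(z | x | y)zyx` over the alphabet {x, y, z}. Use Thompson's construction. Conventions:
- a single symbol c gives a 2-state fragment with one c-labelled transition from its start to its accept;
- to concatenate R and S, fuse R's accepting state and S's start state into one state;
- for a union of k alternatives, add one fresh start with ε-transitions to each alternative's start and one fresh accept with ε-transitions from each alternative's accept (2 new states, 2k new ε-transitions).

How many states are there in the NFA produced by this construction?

11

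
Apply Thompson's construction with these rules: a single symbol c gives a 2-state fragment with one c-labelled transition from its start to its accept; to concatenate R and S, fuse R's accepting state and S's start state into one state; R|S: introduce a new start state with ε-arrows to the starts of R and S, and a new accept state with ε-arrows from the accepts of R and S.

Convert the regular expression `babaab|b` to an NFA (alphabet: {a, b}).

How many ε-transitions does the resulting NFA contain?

4

Bottom-up over the parse tree:
Each of the 7 symbol leaves contributes 0 ε-transitions.
  babaab : 0 ε-transitions
  babaab|b : 4 ε-transitions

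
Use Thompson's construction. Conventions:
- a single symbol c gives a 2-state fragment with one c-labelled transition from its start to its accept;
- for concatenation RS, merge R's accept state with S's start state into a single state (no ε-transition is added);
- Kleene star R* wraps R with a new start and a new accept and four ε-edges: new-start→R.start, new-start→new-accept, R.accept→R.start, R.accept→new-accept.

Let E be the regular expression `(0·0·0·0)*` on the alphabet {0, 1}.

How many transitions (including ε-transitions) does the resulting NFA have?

Per subexpression:
Each of the 4 symbol leaves contributes 1 transition (1 symbol, 0 ε).
  0·0·0·0 = 4 transitions (4 symbol, 0 ε)
  (0·0·0·0)* = 8 transitions (4 symbol, 4 ε)

8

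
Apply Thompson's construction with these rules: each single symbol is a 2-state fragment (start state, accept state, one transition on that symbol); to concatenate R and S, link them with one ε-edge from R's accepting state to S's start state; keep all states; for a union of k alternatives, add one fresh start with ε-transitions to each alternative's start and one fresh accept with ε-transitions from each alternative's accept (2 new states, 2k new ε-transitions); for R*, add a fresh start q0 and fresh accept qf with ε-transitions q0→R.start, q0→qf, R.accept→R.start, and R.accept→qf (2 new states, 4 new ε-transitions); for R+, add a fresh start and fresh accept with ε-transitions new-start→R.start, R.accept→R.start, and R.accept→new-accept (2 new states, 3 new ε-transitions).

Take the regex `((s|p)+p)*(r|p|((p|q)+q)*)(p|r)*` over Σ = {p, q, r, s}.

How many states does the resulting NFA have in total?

38

Building bottom-up:
Each of the 10 symbol leaves contributes a 2-state fragment.
  s|p = 6 states
  (s|p)+ = 8 states
  (s|p)+p = 10 states
  ((s|p)+p)* = 12 states
  p|q = 6 states
  (p|q)+ = 8 states
  (p|q)+q = 10 states
  ((p|q)+q)* = 12 states
  r|p|((p|q)+q)* = 18 states
  p|r = 6 states
  (p|r)* = 8 states
  ((s|p)+p)*(r|p|((p|q)+q)*)(p|r)* = 38 states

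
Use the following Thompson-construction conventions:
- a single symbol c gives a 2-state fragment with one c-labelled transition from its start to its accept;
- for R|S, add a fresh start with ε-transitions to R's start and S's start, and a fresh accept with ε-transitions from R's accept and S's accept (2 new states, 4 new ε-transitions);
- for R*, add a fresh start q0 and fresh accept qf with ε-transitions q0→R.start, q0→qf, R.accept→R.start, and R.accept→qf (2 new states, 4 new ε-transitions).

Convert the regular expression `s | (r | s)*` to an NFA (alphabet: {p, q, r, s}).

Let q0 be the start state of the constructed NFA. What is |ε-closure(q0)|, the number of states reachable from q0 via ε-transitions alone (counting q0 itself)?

8

Compute the ε-closure size of each fragment's start state recursively; a symbol fragment's start has no outgoing ε-edge, so its closure is just itself (size 1).
  r | s → new start ε-reaches every alternative's start; none of them accept ε, so the new accept is not reached: |closure| = 1 + 1 + 1 = 3
  (r | s)* → new start has ε-edges to the inner start and to the new accept, so |closure| = 2 + 3 = 5
  s | (r | s)* → new start ε-reaches every alternative's start; at least one alternative accepts ε, so the union's new accept is reached too: |closure| = 1 + 1 + 5 + 1 = 8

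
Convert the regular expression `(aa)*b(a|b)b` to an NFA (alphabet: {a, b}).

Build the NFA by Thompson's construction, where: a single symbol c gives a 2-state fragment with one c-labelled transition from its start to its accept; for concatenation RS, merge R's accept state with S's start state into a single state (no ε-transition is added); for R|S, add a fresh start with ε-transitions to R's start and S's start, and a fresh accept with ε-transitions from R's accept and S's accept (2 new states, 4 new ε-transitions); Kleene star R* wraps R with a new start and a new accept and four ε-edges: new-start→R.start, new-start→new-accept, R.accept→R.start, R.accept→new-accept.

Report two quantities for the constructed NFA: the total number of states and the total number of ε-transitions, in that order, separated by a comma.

12, 8

Recursing over subexpressions:
Each of the 6 symbol leaves contributes 2 states and 0 ε-transitions.
  aa → 3 states, 0 ε-transitions
  (aa)* → 5 states, 4 ε-transitions
  a|b → 6 states, 4 ε-transitions
  (aa)*b(a|b)b → 12 states, 8 ε-transitions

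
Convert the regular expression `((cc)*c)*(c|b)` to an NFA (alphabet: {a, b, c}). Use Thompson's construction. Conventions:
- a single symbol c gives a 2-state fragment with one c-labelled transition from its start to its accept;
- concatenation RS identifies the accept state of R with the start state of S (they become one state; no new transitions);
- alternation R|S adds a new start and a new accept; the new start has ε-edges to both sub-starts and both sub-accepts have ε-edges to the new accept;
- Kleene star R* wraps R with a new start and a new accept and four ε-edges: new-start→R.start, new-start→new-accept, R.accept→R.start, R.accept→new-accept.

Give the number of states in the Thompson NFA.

13

Bottom-up over the parse tree:
Each of the 5 symbol leaves contributes a 2-state fragment.
  cc — 3 states
  (cc)* — 5 states
  (cc)*c — 6 states
  ((cc)*c)* — 8 states
  c|b — 6 states
  ((cc)*c)*(c|b) — 13 states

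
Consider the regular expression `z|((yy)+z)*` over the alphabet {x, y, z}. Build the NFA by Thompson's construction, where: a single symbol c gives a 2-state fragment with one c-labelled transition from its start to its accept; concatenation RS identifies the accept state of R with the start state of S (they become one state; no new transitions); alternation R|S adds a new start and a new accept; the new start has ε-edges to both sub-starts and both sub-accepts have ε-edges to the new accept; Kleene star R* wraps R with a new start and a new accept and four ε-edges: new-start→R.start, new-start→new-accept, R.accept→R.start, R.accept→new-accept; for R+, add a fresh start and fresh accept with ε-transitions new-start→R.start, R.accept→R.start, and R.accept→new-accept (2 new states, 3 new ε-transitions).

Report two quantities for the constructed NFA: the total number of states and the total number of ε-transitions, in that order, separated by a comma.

By structural recursion:
Each of the 4 symbol leaves contributes 2 states and 0 ε-transitions.
  yy : 3 states, 0 ε-transitions
  (yy)+ : 5 states, 3 ε-transitions
  (yy)+z : 6 states, 3 ε-transitions
  ((yy)+z)* : 8 states, 7 ε-transitions
  z|((yy)+z)* : 12 states, 11 ε-transitions

12, 11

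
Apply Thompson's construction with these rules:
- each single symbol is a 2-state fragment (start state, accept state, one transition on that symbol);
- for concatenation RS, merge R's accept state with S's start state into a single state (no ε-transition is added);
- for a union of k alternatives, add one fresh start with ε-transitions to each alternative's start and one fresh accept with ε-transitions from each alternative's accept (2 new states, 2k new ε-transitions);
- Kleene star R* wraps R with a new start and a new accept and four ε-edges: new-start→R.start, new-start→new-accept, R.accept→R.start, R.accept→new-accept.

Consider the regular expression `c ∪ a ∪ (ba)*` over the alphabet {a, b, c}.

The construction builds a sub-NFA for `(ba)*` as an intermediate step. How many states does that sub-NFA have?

5

Fragment for `(ba)*`:
Each of the 2 symbol leaves contributes a 2-state fragment.
  ba → 3 states
  (ba)* → 5 states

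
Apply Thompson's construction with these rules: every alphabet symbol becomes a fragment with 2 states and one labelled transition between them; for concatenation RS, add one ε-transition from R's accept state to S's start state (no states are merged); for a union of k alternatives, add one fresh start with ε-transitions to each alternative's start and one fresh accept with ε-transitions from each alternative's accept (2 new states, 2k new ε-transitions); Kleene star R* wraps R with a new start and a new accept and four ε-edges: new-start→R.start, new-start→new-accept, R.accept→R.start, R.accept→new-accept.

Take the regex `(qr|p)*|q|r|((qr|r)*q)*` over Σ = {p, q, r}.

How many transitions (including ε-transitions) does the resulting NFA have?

40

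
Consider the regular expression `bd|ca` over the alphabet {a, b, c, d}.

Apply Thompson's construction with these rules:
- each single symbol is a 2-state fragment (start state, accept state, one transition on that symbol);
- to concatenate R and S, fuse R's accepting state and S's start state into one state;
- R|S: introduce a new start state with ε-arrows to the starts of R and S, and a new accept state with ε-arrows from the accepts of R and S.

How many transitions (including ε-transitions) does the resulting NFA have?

8

Building bottom-up:
Each of the 4 symbol leaves contributes 1 transition (1 symbol, 0 ε).
  bd — 2 transitions (2 symbol, 0 ε)
  ca — 2 transitions (2 symbol, 0 ε)
  bd|ca — 8 transitions (4 symbol, 4 ε)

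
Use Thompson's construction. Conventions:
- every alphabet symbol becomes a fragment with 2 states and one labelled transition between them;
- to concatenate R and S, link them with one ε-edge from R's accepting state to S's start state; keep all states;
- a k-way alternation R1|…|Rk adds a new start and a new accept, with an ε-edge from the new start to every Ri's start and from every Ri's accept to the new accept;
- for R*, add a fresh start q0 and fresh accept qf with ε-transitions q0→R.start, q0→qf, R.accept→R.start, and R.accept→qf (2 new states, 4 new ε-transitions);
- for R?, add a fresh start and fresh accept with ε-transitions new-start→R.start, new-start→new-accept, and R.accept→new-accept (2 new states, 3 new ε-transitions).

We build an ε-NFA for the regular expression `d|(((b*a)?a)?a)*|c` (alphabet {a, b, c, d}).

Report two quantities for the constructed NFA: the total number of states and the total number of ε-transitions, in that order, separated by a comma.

Per subexpression:
Each of the 6 symbol leaves contributes 2 states and 0 ε-transitions.
  b* = 4 states, 4 ε-transitions
  b*a = 6 states, 5 ε-transitions
  (b*a)? = 8 states, 8 ε-transitions
  (b*a)?a = 10 states, 9 ε-transitions
  ((b*a)?a)? = 12 states, 12 ε-transitions
  ((b*a)?a)?a = 14 states, 13 ε-transitions
  (((b*a)?a)?a)* = 16 states, 17 ε-transitions
  d|(((b*a)?a)?a)*|c = 22 states, 23 ε-transitions

22, 23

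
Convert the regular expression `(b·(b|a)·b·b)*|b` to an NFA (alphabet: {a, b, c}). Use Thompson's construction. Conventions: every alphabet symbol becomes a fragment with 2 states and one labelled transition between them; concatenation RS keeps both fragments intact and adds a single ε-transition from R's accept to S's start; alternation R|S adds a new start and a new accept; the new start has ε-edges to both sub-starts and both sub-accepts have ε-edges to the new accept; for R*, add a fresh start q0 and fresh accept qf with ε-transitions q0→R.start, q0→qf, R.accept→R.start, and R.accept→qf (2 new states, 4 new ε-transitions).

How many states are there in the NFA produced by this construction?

18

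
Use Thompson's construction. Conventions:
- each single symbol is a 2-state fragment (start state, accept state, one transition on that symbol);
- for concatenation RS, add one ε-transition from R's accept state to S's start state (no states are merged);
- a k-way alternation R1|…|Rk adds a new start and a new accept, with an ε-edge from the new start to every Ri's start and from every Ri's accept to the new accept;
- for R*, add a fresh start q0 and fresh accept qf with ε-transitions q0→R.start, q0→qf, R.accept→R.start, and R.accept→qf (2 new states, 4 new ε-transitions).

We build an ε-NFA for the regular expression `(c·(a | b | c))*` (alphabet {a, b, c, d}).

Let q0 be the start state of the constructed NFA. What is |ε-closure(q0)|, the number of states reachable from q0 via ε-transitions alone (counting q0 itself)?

Work bottom-up. For each fragment F, track |ε-closure(F.start)| and whether F's accept lies in that closure (i.e. whether F accepts ε). A single-symbol fragment has closure size 1 and does not accept ε.
  a | b | c : new start ε-reaches every alternative's start; none of them accept ε, so the new accept is not reached: |ε-closure| = 1 + 1 + 1 + 1 = 4
  c·(a | b | c) : |ε-closure| equals the left operand's closure size = 1 (its accept is not ε-reachable, so the closure stops there)
  (c·(a | b | c))* : new start has ε-edges to the inner start and to the new accept, so |ε-closure| = 2 + 1 = 3

3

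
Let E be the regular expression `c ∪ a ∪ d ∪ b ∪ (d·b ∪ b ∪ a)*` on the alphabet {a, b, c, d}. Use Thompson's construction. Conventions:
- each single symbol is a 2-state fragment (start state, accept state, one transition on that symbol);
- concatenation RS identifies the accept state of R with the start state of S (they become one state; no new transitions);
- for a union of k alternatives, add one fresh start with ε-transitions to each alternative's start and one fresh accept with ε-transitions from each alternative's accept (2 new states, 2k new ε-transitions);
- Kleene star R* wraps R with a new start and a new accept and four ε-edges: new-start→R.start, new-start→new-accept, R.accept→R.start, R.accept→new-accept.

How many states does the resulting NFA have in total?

21

Recursing over subexpressions:
Each of the 8 symbol leaves contributes a 2-state fragment.
  d·b = 3 states
  d·b ∪ b ∪ a = 9 states
  (d·b ∪ b ∪ a)* = 11 states
  c ∪ a ∪ d ∪ b ∪ (d·b ∪ b ∪ a)* = 21 states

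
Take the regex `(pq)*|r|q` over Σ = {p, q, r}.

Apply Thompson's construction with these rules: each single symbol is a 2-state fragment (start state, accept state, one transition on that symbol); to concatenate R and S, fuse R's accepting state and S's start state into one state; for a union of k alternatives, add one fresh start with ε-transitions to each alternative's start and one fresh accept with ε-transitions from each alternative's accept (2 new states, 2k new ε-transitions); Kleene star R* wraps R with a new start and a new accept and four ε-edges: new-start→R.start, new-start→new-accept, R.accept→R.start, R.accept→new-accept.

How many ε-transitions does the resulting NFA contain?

10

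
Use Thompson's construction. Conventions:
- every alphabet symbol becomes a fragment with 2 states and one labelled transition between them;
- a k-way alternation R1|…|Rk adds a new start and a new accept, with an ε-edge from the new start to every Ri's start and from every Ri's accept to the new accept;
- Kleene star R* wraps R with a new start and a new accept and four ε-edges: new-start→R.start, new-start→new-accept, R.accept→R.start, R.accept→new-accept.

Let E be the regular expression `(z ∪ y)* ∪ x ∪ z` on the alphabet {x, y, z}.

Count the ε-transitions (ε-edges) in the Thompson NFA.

14

Recursing over subexpressions:
Each of the 4 symbol leaves contributes 0 ε-transitions.
  z ∪ y : 4 ε-transitions
  (z ∪ y)* : 8 ε-transitions
  (z ∪ y)* ∪ x ∪ z : 14 ε-transitions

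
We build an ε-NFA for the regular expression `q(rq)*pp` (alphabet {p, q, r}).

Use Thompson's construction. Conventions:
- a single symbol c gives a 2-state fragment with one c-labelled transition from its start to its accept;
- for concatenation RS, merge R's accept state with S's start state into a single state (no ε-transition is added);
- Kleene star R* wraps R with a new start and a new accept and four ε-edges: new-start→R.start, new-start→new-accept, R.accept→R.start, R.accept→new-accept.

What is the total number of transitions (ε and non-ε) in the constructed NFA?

Bottom-up over the parse tree:
Each of the 5 symbol leaves contributes 1 transition (1 symbol, 0 ε).
  rq — 2 transitions (2 symbol, 0 ε)
  (rq)* — 6 transitions (2 symbol, 4 ε)
  q(rq)*pp — 9 transitions (5 symbol, 4 ε)

9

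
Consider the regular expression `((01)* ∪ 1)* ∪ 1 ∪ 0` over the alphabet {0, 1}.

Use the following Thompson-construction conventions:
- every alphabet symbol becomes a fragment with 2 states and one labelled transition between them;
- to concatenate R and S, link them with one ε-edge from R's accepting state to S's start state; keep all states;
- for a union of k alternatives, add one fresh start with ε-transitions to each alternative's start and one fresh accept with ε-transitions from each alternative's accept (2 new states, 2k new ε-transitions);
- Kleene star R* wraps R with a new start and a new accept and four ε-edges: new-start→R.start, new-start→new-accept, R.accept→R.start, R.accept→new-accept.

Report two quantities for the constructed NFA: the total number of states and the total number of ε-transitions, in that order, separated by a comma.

Per subexpression:
Each of the 5 symbol leaves contributes 2 states and 0 ε-transitions.
  01 = 4 states, 1 ε-transition
  (01)* = 6 states, 5 ε-transitions
  (01)* ∪ 1 = 10 states, 9 ε-transitions
  ((01)* ∪ 1)* = 12 states, 13 ε-transitions
  ((01)* ∪ 1)* ∪ 1 ∪ 0 = 18 states, 19 ε-transitions

18, 19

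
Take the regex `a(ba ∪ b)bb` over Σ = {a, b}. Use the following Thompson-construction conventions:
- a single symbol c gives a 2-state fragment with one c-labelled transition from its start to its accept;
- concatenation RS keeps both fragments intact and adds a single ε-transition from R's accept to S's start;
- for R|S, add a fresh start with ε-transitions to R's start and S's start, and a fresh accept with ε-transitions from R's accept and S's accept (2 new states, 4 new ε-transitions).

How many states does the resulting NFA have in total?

14

Per subexpression:
Each of the 6 symbol leaves contributes a 2-state fragment.
  ba → 4 states
  ba ∪ b → 8 states
  a(ba ∪ b)bb → 14 states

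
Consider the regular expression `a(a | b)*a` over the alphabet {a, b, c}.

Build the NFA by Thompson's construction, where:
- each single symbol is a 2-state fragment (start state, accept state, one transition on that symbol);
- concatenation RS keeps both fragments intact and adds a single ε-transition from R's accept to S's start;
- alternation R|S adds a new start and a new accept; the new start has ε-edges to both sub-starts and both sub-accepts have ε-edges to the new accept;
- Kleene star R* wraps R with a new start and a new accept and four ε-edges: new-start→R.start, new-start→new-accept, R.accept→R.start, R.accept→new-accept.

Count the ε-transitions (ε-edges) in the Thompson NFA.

Bottom-up over the parse tree:
Each of the 4 symbol leaves contributes 0 ε-transitions.
  a | b → 4 ε-transitions
  (a | b)* → 8 ε-transitions
  a(a | b)*a → 10 ε-transitions

10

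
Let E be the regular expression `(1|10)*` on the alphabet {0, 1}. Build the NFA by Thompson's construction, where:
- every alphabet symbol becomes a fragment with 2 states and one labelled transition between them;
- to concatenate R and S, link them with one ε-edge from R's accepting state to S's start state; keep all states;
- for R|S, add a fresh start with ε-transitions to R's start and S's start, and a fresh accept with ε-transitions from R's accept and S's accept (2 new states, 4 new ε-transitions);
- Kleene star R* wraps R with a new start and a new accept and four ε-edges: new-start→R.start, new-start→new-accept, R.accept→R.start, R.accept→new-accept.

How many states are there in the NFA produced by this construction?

10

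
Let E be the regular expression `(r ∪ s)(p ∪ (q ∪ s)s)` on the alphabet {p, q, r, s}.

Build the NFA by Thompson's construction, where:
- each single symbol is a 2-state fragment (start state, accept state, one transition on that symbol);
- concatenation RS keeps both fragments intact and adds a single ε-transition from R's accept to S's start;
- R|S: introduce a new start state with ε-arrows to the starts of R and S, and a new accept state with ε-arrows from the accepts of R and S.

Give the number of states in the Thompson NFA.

Recursing over subexpressions:
Each of the 6 symbol leaves contributes a 2-state fragment.
  r ∪ s — 6 states
  q ∪ s — 6 states
  (q ∪ s)s — 8 states
  p ∪ (q ∪ s)s — 12 states
  (r ∪ s)(p ∪ (q ∪ s)s) — 18 states

18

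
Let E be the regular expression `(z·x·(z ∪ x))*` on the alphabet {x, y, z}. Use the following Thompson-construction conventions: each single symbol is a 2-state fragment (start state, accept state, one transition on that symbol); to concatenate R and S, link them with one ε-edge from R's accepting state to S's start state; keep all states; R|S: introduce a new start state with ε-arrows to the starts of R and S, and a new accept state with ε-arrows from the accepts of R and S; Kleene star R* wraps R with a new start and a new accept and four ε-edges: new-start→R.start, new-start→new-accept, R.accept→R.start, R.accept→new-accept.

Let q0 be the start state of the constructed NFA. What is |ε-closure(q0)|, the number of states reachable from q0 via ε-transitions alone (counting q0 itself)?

3

Let C(F) = |ε-closure(F.start)| within fragment F, and note whether F accepts ε. Symbol fragments have C = 1 and do not accept ε. Then:
  z ∪ x : |closure| = 1 + 1 + 1 = 3 (the new accept is not ε-reachable since no branch accepts ε)
  z·x·(z ∪ x) : same as the first factor's closure: |closure| = 1
  (z·x·(z ∪ x))* : new start has ε-edges to the inner start and to the new accept, so |closure| = 2 + 1 = 3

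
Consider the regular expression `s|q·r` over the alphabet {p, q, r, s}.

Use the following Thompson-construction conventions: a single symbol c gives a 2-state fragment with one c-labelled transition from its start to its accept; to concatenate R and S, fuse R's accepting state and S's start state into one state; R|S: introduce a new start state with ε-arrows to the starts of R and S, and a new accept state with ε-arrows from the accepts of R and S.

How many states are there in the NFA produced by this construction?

7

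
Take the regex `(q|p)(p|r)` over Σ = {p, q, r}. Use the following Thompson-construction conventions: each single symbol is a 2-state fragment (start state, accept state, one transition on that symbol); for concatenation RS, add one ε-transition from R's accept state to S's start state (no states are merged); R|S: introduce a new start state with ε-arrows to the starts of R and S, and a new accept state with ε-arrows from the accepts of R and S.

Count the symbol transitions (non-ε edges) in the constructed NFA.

4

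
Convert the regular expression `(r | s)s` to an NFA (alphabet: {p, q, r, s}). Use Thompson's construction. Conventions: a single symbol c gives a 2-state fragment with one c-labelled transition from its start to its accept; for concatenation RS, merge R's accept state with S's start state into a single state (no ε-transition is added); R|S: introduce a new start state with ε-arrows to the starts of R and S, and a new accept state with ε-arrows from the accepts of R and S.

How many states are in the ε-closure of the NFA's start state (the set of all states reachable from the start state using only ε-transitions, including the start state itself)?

Let C(F) = |ε-closure(F.start)| within fragment F, and note whether F accepts ε. Symbol fragments have C = 1 and do not accept ε. Then:
  r | s — new start ε-reaches every alternative's start; none of them accept ε, so the new accept is not reached: C = 1 + 1 + 1 = 3
  (r | s)s — same as the first factor's closure: C = 3

3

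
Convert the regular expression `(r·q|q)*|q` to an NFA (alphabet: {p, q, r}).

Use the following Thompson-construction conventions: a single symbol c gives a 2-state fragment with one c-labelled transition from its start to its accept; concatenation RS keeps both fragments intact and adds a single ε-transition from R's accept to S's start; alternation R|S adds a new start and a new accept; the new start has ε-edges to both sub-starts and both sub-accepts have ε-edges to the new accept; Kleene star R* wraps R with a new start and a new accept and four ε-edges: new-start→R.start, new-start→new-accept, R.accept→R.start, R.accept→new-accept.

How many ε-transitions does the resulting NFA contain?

Per subexpression:
Each of the 4 symbol leaves contributes 0 ε-transitions.
  r·q → 1 ε-transition
  r·q|q → 5 ε-transitions
  (r·q|q)* → 9 ε-transitions
  (r·q|q)*|q → 13 ε-transitions

13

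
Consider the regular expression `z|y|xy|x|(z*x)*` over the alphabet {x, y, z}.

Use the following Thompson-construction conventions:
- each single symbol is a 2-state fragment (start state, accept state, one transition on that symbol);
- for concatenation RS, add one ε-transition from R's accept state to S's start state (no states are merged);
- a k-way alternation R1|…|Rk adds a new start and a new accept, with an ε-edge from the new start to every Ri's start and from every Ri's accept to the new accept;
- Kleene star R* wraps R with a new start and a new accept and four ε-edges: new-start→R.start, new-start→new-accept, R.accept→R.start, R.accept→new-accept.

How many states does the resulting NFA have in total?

20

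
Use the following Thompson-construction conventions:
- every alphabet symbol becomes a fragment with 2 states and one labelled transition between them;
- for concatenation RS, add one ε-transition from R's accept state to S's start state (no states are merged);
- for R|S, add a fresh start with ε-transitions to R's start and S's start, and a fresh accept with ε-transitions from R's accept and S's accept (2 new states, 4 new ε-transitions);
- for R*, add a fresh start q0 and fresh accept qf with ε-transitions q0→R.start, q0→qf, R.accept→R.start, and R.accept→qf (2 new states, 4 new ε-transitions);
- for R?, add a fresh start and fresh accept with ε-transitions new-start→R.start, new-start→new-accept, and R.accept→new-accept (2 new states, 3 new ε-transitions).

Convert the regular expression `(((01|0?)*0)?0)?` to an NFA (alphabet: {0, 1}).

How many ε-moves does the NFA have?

Building bottom-up:
Each of the 5 symbol leaves contributes 0 ε-transitions.
  01 = 1 ε-transition
  0? = 3 ε-transitions
  01|0? = 8 ε-transitions
  (01|0?)* = 12 ε-transitions
  (01|0?)*0 = 13 ε-transitions
  ((01|0?)*0)? = 16 ε-transitions
  ((01|0?)*0)?0 = 17 ε-transitions
  (((01|0?)*0)?0)? = 20 ε-transitions

20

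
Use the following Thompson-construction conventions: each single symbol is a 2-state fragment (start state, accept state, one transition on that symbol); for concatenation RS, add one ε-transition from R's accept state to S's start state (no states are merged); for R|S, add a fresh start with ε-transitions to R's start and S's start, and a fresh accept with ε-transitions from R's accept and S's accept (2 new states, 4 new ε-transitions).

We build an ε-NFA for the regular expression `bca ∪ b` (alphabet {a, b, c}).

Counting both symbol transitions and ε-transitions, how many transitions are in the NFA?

10

Building bottom-up:
Each of the 4 symbol leaves contributes 1 transition (1 symbol, 0 ε).
  bca — 5 transitions (3 symbol, 2 ε)
  bca ∪ b — 10 transitions (4 symbol, 6 ε)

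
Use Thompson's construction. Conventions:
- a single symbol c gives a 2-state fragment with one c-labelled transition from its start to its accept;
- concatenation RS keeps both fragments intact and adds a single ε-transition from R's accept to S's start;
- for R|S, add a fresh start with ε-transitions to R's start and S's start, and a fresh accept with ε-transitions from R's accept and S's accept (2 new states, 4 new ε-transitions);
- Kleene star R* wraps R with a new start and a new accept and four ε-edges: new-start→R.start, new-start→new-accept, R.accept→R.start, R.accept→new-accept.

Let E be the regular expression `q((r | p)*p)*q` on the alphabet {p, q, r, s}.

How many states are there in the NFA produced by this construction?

16

Building bottom-up:
Each of the 5 symbol leaves contributes a 2-state fragment.
  r | p — 6 states
  (r | p)* — 8 states
  (r | p)*p — 10 states
  ((r | p)*p)* — 12 states
  q((r | p)*p)*q — 16 states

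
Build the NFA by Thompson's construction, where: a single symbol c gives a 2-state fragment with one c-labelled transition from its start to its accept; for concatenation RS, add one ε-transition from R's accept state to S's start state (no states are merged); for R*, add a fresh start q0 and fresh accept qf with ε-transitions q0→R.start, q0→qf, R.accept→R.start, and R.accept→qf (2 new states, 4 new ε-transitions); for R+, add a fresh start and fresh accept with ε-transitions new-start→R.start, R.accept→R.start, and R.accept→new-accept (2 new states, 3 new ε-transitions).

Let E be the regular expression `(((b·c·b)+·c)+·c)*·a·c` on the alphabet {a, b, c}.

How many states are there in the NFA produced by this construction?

Bottom-up over the parse tree:
Each of the 7 symbol leaves contributes a 2-state fragment.
  b·c·b — 6 states
  (b·c·b)+ — 8 states
  (b·c·b)+·c — 10 states
  ((b·c·b)+·c)+ — 12 states
  ((b·c·b)+·c)+·c — 14 states
  (((b·c·b)+·c)+·c)* — 16 states
  (((b·c·b)+·c)+·c)*·a·c — 20 states

20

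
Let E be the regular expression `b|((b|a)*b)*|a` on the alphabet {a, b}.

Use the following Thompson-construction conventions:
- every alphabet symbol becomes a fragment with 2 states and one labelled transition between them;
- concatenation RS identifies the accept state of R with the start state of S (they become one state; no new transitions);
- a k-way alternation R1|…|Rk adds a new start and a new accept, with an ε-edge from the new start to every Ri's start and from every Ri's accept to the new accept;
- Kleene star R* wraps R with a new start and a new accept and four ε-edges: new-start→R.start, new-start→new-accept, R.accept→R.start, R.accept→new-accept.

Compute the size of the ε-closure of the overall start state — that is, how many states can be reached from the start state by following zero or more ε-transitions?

11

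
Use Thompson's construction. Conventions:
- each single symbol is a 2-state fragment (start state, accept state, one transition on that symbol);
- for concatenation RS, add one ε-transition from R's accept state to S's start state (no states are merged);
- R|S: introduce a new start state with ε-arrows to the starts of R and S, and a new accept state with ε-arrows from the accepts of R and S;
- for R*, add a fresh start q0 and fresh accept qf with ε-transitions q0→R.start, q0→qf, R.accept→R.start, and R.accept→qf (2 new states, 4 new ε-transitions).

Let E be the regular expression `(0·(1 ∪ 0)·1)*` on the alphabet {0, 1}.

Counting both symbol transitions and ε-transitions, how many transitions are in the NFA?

14

Building bottom-up:
Each of the 4 symbol leaves contributes 1 transition (1 symbol, 0 ε).
  1 ∪ 0 : 6 transitions (2 symbol, 4 ε)
  0·(1 ∪ 0)·1 : 10 transitions (4 symbol, 6 ε)
  (0·(1 ∪ 0)·1)* : 14 transitions (4 symbol, 10 ε)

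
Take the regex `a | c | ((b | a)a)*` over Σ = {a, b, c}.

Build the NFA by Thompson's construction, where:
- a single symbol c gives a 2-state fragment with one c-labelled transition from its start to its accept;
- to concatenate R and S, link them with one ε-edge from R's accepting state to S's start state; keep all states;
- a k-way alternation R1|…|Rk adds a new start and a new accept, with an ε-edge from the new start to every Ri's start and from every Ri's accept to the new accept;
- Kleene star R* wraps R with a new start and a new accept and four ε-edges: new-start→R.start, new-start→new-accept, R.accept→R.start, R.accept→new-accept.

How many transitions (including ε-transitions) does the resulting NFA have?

20

Recursing over subexpressions:
Each of the 5 symbol leaves contributes 1 transition (1 symbol, 0 ε).
  b | a : 6 transitions (2 symbol, 4 ε)
  (b | a)a : 8 transitions (3 symbol, 5 ε)
  ((b | a)a)* : 12 transitions (3 symbol, 9 ε)
  a | c | ((b | a)a)* : 20 transitions (5 symbol, 15 ε)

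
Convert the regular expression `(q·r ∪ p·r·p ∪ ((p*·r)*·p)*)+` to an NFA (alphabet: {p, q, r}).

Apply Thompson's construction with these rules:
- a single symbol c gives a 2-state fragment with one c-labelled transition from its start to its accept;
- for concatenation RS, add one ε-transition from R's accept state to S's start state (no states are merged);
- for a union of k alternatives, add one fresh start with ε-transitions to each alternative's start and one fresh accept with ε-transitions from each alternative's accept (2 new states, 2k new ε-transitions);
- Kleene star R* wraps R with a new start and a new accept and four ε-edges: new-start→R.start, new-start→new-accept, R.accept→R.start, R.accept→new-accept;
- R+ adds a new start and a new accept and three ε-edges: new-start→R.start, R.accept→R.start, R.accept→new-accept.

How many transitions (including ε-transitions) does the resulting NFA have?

34

Per subexpression:
Each of the 8 symbol leaves contributes 1 transition (1 symbol, 0 ε).
  q·r = 3 transitions (2 symbol, 1 ε)
  p·r·p = 5 transitions (3 symbol, 2 ε)
  p* = 5 transitions (1 symbol, 4 ε)
  p*·r = 7 transitions (2 symbol, 5 ε)
  (p*·r)* = 11 transitions (2 symbol, 9 ε)
  (p*·r)*·p = 13 transitions (3 symbol, 10 ε)
  ((p*·r)*·p)* = 17 transitions (3 symbol, 14 ε)
  q·r ∪ p·r·p ∪ ((p*·r)*·p)* = 31 transitions (8 symbol, 23 ε)
  (q·r ∪ p·r·p ∪ ((p*·r)*·p)*)+ = 34 transitions (8 symbol, 26 ε)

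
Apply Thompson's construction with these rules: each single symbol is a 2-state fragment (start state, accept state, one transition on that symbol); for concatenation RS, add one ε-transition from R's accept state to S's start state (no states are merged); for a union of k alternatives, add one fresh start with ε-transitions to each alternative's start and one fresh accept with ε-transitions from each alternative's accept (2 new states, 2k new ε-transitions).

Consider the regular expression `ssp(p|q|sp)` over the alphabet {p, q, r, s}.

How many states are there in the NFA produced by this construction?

16

By structural recursion:
Each of the 7 symbol leaves contributes a 2-state fragment.
  sp : 4 states
  p|q|sp : 10 states
  ssp(p|q|sp) : 16 states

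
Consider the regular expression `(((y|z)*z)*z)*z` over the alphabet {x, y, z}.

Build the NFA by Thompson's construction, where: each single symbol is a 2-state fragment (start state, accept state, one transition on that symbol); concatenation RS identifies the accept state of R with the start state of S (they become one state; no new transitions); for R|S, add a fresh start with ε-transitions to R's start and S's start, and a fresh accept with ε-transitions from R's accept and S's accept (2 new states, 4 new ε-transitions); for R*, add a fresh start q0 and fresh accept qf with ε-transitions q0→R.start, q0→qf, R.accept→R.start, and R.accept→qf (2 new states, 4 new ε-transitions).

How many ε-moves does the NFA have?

Per subexpression:
Each of the 5 symbol leaves contributes 0 ε-transitions.
  y|z — 4 ε-transitions
  (y|z)* — 8 ε-transitions
  (y|z)*z — 8 ε-transitions
  ((y|z)*z)* — 12 ε-transitions
  ((y|z)*z)*z — 12 ε-transitions
  (((y|z)*z)*z)* — 16 ε-transitions
  (((y|z)*z)*z)*z — 16 ε-transitions

16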